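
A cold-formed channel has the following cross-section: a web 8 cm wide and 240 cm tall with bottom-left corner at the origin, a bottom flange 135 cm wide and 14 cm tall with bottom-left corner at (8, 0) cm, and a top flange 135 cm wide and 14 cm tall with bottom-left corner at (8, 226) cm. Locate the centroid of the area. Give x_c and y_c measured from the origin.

x_c = 51.42 cm, y_c = 120.00 cm

Part | A | x̄ᵢ | ȳᵢ | A·x̄ᵢ | A·ȳᵢ
web | 1920.00 | 4.00 | 120.00 | 7680.00 | 230400.00
bottom flange | 1890.00 | 75.50 | 7.00 | 142695.00 | 13230.00
top flange | 1890.00 | 75.50 | 233.00 | 142695.00 | 440370.00
Σ | 5700.00 |  |  | 293070.00 | 684000.00
x_c = 293070.00 / 5700.00 = 51.42 cm
y_c = 684000.00 / 5700.00 = 120.00 cm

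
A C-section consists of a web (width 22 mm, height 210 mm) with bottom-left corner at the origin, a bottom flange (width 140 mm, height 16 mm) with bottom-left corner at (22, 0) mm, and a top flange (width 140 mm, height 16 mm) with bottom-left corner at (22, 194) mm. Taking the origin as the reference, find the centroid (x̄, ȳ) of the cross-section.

Part | A | x̄ᵢ | ȳᵢ | A·x̄ᵢ | A·ȳᵢ
web | 4620.00 | 11.00 | 105.00 | 50820.00 | 485100.00
bottom flange | 2240.00 | 92.00 | 8.00 | 206080.00 | 17920.00
top flange | 2240.00 | 92.00 | 202.00 | 206080.00 | 452480.00
Σ | 9100.00 |  |  | 462980.00 | 955500.00
x̄ = 462980.00 / 9100.00 = 50.88 mm
ȳ = 955500.00 / 9100.00 = 105.00 mm

x̄ = 50.88 mm, ȳ = 105.00 mm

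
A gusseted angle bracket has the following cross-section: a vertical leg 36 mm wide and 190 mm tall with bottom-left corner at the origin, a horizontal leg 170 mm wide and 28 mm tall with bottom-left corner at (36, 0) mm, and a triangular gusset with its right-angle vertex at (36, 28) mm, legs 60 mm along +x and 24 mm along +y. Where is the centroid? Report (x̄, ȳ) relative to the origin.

vertical leg: A = 36 × 190 = 6840.00, centroid at (18.00, 95.00).
horizontal leg: A = 170 × 28 = 4760.00, centroid at (121.00, 14.00).
gusset: A = ½·60·24 = 720.00, centroid at (56.00, 36.00).
ΣA = 12320.00 mm²
ΣAx̄ = (6840.00)(18.00) + (4760.00)(121.00) + (720.00)(56.00) = 739400.00 mm³
ΣAȳ = (6840.00)(95.00) + (4760.00)(14.00) + (720.00)(36.00) = 742360.00 mm³
x̄ = 739400.00 / 12320.00 = 60.02 mm
ȳ = 742360.00 / 12320.00 = 60.26 mm

x̄ = 60.02 mm, ȳ = 60.26 mm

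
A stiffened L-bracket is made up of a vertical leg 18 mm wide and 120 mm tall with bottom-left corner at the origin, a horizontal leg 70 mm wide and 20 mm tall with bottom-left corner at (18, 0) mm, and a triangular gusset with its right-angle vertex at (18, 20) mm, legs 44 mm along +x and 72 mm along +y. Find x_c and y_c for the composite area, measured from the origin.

x_c = 28.26 mm, y_c = 41.47 mm

vertical leg: A = 18 × 120 = 2160.00, centroid at (9.00, 60.00).
horizontal leg: A = 70 × 20 = 1400.00, centroid at (53.00, 10.00).
gusset: A = ½·44·72 = 1584.00, centroid at (32.67, 44.00).
ΣA = 5144.00 mm²
ΣAx_c = (2160.00)(9.00) + (1400.00)(53.00) + (1584.00)(32.67) = 145384.00 mm³
ΣAy_c = (2160.00)(60.00) + (1400.00)(10.00) + (1584.00)(44.00) = 213296.00 mm³
x_c = 145384.00 / 5144.00 = 28.26 mm
y_c = 213296.00 / 5144.00 = 41.47 mm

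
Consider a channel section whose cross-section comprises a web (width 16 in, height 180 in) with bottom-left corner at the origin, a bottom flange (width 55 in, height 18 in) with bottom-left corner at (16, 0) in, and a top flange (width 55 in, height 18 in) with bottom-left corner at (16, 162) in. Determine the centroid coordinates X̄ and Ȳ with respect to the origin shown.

web: A = 16 × 180 = 2880.00, centroid at (8.00, 90.00).
bottom flange: A = 55 × 18 = 990.00, centroid at (43.50, 9.00).
top flange: A = 55 × 18 = 990.00, centroid at (43.50, 171.00).
ΣA = 4860.00 in²
ΣAX̄ = (2880.00)(8.00) + (990.00)(43.50) + (990.00)(43.50) = 109170.00 in³
ΣAȲ = (2880.00)(90.00) + (990.00)(9.00) + (990.00)(171.00) = 437400.00 in³
X̄ = 109170.00 / 4860.00 = 22.46 in
Ȳ = 437400.00 / 4860.00 = 90.00 in

X̄ = 22.46 in, Ȳ = 90.00 in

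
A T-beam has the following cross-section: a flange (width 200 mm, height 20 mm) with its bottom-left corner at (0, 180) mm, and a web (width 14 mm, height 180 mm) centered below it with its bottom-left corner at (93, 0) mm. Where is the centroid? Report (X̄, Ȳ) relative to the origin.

Part | A | x̄ᵢ | ȳᵢ | A·x̄ᵢ | A·ȳᵢ
web | 2520.00 | 100.00 | 90.00 | 252000.00 | 226800.00
flange | 4000.00 | 100.00 | 190.00 | 400000.00 | 760000.00
Σ | 6520.00 |  |  | 652000.00 | 986800.00
X̄ = 652000.00 / 6520.00 = 100.00 mm
Ȳ = 986800.00 / 6520.00 = 151.35 mm

X̄ = 100.00 mm, Ȳ = 151.35 mm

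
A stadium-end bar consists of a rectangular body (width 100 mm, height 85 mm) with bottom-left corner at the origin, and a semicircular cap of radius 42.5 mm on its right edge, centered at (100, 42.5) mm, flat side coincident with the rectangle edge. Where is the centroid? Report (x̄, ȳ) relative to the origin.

x̄ = 67.03 mm, ȳ = 42.50 mm

rectangular body: A = 100 × 85 = 8500.00, centroid at (50.00, 42.50).
semicircular end: A = ½π·42.5² = 2837.25, centroid at (118.04, 42.50).
ΣA = 11337.25 mm², ΣAx̄ = 759902.17 mm³, ΣAȳ = 481833.16 mm³.
x̄ = 759902.17/11337.25 = 67.03 mm; ȳ = 481833.16/11337.25 = 42.50 mm.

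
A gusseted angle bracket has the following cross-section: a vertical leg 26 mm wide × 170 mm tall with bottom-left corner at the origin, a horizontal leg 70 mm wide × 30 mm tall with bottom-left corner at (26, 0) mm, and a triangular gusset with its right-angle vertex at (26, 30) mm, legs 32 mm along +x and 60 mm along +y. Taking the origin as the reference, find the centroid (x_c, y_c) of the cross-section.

vertical leg: A = 26 × 170 = 4420.00, centroid at (13.00, 85.00).
horizontal leg: A = 70 × 30 = 2100.00, centroid at (61.00, 15.00).
gusset: A = ½·32·60 = 960.00, centroid at (36.67, 50.00).
ΣA = 7480.00 mm², ΣAx_c = 220760.00 mm³, ΣAy_c = 455200.00 mm³.
x_c = 220760.00/7480.00 = 29.51 mm; y_c = 455200.00/7480.00 = 60.86 mm.

x_c = 29.51 mm, y_c = 60.86 mm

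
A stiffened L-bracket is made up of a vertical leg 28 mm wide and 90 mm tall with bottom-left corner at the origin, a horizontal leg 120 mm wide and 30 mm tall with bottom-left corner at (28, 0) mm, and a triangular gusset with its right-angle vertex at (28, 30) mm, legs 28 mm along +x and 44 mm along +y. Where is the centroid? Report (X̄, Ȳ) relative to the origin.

Part | A | x̄ᵢ | ȳᵢ | A·x̄ᵢ | A·ȳᵢ
vertical leg | 2520.00 | 14.00 | 45.00 | 35280.00 | 113400.00
horizontal leg | 3600.00 | 88.00 | 15.00 | 316800.00 | 54000.00
gusset | 616.00 | 37.33 | 44.67 | 22997.33 | 27514.67
Σ | 6736.00 |  |  | 375077.33 | 194914.67
X̄ = 375077.33 / 6736.00 = 55.68 mm
Ȳ = 194914.67 / 6736.00 = 28.94 mm

X̄ = 55.68 mm, Ȳ = 28.94 mm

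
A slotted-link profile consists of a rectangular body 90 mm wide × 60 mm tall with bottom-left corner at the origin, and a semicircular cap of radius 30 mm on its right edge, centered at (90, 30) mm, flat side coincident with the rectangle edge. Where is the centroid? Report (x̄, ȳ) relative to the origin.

x̄ = 56.98 mm, ȳ = 30.00 mm

rectangular body: A = 90 × 60 = 5400.00, centroid at (45.00, 30.00).
semicircular end: A = ½π·30² = 1413.72, centroid at (102.73, 30.00).
ΣA = 6813.72 mm²
ΣAx̄ = (5400.00)(45.00) + (1413.72)(102.73) = 388234.50 mm³
ΣAȳ = (5400.00)(30.00) + (1413.72)(30.00) = 204411.50 mm³
x̄ = 388234.50 / 6813.72 = 56.98 mm
ȳ = 204411.50 / 6813.72 = 30.00 mm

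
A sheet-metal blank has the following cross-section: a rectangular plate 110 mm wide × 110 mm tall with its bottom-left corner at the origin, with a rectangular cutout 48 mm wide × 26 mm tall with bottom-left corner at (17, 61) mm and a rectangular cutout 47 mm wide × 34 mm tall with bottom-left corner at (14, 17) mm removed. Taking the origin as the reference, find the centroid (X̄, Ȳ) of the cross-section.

plate: A = 110 × 110 = 12100.00, centroid at (55.00, 55.00).
hole 1: A = −(48 × 26) = -1248.00, centroid at (41.00, 74.00).
hole 2: A = −(47 × 34) = -1598.00, centroid at (37.50, 34.00).
ΣA = 9254.00 mm²
ΣAX̄ = (12100.00)(55.00) + (-1248.00)(41.00) + (-1598.00)(37.50) = 554407.00 mm³
ΣAȲ = (12100.00)(55.00) + (-1248.00)(74.00) + (-1598.00)(34.00) = 518816.00 mm³
X̄ = 554407.00 / 9254.00 = 59.91 mm
Ȳ = 518816.00 / 9254.00 = 56.06 mm

X̄ = 59.91 mm, Ȳ = 56.06 mm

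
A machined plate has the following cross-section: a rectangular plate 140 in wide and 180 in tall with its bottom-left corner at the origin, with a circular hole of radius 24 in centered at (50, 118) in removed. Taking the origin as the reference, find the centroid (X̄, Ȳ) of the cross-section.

X̄ = 71.55 in, Ȳ = 87.83 in

plate: A = 140 × 180 = 25200.00, centroid at (70.00, 90.00).
hole: A = −π·24² = -1809.56, centroid at (50.00, 118.00).
ΣA = 23390.44 in², ΣAX̄ = 1673522.13 in³, ΣAȲ = 2054472.23 in³.
X̄ = 1673522.13/23390.44 = 71.55 in; Ȳ = 2054472.23/23390.44 = 87.83 in.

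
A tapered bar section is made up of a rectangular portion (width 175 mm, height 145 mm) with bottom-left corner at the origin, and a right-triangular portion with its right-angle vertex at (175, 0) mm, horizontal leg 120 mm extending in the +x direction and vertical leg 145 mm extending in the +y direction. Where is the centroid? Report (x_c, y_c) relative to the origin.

rectangular portion: A = 175 × 145 = 25375.00, centroid at (87.50, 72.50).
triangular portion: A = ½·120·145 = 8700.00, centroid at (215.00, 48.33).
ΣA = 34075.00 mm², ΣAx_c = 4090812.50 mm³, ΣAy_c = 2260187.50 mm³.
x_c = 4090812.50/34075.00 = 120.05 mm; y_c = 2260187.50/34075.00 = 66.33 mm.

x_c = 120.05 mm, y_c = 66.33 mm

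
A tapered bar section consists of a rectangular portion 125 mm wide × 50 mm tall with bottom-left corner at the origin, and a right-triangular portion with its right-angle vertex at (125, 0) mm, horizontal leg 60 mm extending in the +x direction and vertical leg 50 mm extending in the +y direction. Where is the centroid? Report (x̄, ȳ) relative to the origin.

x̄ = 78.47 mm, ȳ = 23.39 mm

rectangular portion: A = 125 × 50 = 6250.00, centroid at (62.50, 25.00).
triangular portion: A = ½·60·50 = 1500.00, centroid at (145.00, 16.67).
ΣA = 7750.00 mm²
ΣAx̄ = (6250.00)(62.50) + (1500.00)(145.00) = 608125.00 mm³
ΣAȳ = (6250.00)(25.00) + (1500.00)(16.67) = 181250.00 mm³
x̄ = 608125.00 / 7750.00 = 78.47 mm
ȳ = 181250.00 / 7750.00 = 23.39 mm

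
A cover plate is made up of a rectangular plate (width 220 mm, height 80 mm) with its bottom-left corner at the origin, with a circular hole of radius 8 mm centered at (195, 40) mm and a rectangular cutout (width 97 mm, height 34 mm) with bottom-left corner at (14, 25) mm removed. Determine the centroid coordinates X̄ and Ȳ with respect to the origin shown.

X̄ = 119.90 mm, Ȳ = 39.53 mm

Part | A | x̄ᵢ | ȳᵢ | A·x̄ᵢ | A·ȳᵢ
plate | 17600.00 | 110.00 | 40.00 | 1936000.00 | 704000.00
hole 1 | -201.06 | 195.00 | 40.00 | -39207.08 | -8042.48
hole 2 | -3298.00 | 62.50 | 42.00 | -206125.00 | -138516.00
Σ | 14100.94 |  |  | 1690667.92 | 557441.52
X̄ = 1690667.92 / 14100.94 = 119.90 mm
Ȳ = 557441.52 / 14100.94 = 39.53 mm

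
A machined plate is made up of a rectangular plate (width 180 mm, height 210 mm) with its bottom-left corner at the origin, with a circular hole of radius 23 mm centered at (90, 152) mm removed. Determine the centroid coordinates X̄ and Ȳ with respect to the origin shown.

plate: A = 180 × 210 = 37800.00, centroid at (90.00, 105.00).
hole: A = −π·23² = -1661.90, centroid at (90.00, 152.00).
ΣA = 36138.10 mm², ΣAX̄ = 3252428.77 mm³, ΣAȲ = 3716390.82 mm³.
X̄ = 3252428.77/36138.10 = 90.00 mm; Ȳ = 3716390.82/36138.10 = 102.84 mm.

X̄ = 90.00 mm, Ȳ = 102.84 mm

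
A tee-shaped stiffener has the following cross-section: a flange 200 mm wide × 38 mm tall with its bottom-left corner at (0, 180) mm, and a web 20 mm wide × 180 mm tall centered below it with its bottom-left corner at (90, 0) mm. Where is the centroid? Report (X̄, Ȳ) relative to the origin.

X̄ = 100.00 mm, Ȳ = 163.96 mm

web: A = 20 × 180 = 3600.00, centroid at (100.00, 90.00).
flange: A = 200 × 38 = 7600.00, centroid at (100.00, 199.00).
ΣA = 11200.00 mm²
ΣAX̄ = (3600.00)(100.00) + (7600.00)(100.00) = 1120000.00 mm³
ΣAȲ = (3600.00)(90.00) + (7600.00)(199.00) = 1836400.00 mm³
X̄ = 1120000.00 / 11200.00 = 100.00 mm
Ȳ = 1836400.00 / 11200.00 = 163.96 mm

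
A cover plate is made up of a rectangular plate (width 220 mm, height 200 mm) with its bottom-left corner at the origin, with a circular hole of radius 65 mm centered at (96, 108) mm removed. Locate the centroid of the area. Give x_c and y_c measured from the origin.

x_c = 116.05 mm, y_c = 96.54 mm

plate: A = 220 × 200 = 44000.00, centroid at (110.00, 100.00).
hole: A = −π·65² = -13273.23, centroid at (96.00, 108.00).
ΣA = 30726.77 mm², ΣAx_c = 3565770.02 mm³, ΣAy_c = 2966491.27 mm³.
x_c = 3565770.02/30726.77 = 116.05 mm; y_c = 2966491.27/30726.77 = 96.54 mm.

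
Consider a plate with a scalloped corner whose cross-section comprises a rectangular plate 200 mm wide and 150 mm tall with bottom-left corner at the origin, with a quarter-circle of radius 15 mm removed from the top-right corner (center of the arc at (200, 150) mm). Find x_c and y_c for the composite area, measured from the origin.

plate: A = 200 × 150 = 30000.00, centroid at (100.00, 75.00).
removed quarter-circle: A = −¼π·15² = -176.71, centroid at (193.63, 143.63).
ΣA = 29823.29 mm²
ΣAx_c = (30000.00)(100.00) + (-176.71)(193.63) = 2965782.08 mm³
ΣAy_c = (30000.00)(75.00) + (-176.71)(143.63) = 2224617.81 mm³
x_c = 2965782.08 / 29823.29 = 99.45 mm
y_c = 2224617.81 / 29823.29 = 74.59 mm

x_c = 99.45 mm, y_c = 74.59 mm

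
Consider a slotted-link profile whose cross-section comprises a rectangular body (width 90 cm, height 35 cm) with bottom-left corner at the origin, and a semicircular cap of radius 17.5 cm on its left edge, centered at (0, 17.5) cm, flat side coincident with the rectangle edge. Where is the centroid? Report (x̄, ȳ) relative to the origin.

x̄ = 38.05 cm, ȳ = 17.50 cm

rectangular body: A = 90 × 35 = 3150.00, centroid at (45.00, 17.50).
semicircular end: A = ½π·17.5² = 481.06, centroid at (-7.43, 17.50).
ΣA = 3631.06 cm²
ΣAx̄ = (3150.00)(45.00) + (481.06)(-7.43) = 138177.08 cm³
ΣAȳ = (3150.00)(17.50) + (481.06)(17.50) = 63543.49 cm³
x̄ = 138177.08 / 3631.06 = 38.05 cm
ȳ = 63543.49 / 3631.06 = 17.50 cm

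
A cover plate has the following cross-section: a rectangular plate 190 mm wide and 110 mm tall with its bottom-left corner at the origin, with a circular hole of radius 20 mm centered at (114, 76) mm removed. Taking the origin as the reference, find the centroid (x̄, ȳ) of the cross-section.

x̄ = 93.78 mm, ȳ = 53.66 mm

Part | A | x̄ᵢ | ȳᵢ | A·x̄ᵢ | A·ȳᵢ
plate | 20900.00 | 95.00 | 55.00 | 1985500.00 | 1149500.00
hole | -1256.64 | 114.00 | 76.00 | -143256.63 | -95504.42
Σ | 19643.36 |  |  | 1842243.37 | 1053995.58
x̄ = 1842243.37 / 19643.36 = 93.78 mm
ȳ = 1053995.58 / 19643.36 = 53.66 mm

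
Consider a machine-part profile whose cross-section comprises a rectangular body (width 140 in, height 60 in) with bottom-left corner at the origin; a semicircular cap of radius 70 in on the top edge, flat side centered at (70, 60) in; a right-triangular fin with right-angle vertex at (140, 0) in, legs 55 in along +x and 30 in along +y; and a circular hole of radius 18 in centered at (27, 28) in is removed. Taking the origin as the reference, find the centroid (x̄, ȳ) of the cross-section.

Part | A | x̄ᵢ | ȳᵢ | A·x̄ᵢ | A·ȳᵢ
rectangular body | 8400.00 | 70.00 | 30.00 | 588000.00 | 252000.00
semicircular top | 7696.90 | 70.00 | 89.71 | 538783.14 | 690480.79
triangular fin | 825.00 | 158.33 | 10.00 | 130625.00 | 8250.00
hole | -1017.88 | 27.00 | 28.00 | -27482.65 | -28500.53
Σ | 15904.03 |  |  | 1229925.49 | 922230.26
x̄ = 1229925.49 / 15904.03 = 77.33 in
ȳ = 922230.26 / 15904.03 = 57.99 in

x̄ = 77.33 in, ȳ = 57.99 in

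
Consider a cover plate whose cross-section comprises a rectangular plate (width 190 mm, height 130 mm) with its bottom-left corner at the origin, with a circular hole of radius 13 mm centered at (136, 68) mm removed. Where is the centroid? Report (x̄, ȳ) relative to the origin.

plate: A = 190 × 130 = 24700.00, centroid at (95.00, 65.00).
hole: A = −π·13² = -530.93, centroid at (136.00, 68.00).
ΣA = 24169.07 mm²
ΣAx̄ = (24700.00)(95.00) + (-530.93)(136.00) = 2274293.63 mm³
ΣAȳ = (24700.00)(65.00) + (-530.93)(68.00) = 1569396.82 mm³
x̄ = 2274293.63 / 24169.07 = 94.10 mm
ȳ = 1569396.82 / 24169.07 = 64.93 mm

x̄ = 94.10 mm, ȳ = 64.93 mm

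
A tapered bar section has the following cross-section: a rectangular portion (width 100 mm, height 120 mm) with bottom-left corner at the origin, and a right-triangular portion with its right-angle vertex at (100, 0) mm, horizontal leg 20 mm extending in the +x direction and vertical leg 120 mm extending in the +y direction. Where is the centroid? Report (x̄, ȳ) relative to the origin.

rectangular portion: A = 100 × 120 = 12000.00, centroid at (50.00, 60.00).
triangular portion: A = ½·20·120 = 1200.00, centroid at (106.67, 40.00).
ΣA = 13200.00 mm², ΣAx̄ = 728000.00 mm³, ΣAȳ = 768000.00 mm³.
x̄ = 728000.00/13200.00 = 55.15 mm; ȳ = 768000.00/13200.00 = 58.18 mm.

x̄ = 55.15 mm, ȳ = 58.18 mm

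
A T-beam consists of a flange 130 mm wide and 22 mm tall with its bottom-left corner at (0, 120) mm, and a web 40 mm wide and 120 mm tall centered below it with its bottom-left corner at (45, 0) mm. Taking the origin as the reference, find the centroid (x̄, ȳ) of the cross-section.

x̄ = 65.00 mm, ȳ = 86.51 mm

Part | A | x̄ᵢ | ȳᵢ | A·x̄ᵢ | A·ȳᵢ
web | 4800.00 | 65.00 | 60.00 | 312000.00 | 288000.00
flange | 2860.00 | 65.00 | 131.00 | 185900.00 | 374660.00
Σ | 7660.00 |  |  | 497900.00 | 662660.00
x̄ = 497900.00 / 7660.00 = 65.00 mm
ȳ = 662660.00 / 7660.00 = 86.51 mm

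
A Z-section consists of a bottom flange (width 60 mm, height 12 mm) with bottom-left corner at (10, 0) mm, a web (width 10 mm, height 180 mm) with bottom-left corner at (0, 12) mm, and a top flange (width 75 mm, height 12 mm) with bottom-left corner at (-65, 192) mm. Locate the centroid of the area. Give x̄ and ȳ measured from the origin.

bottom flange: A = 60 × 12 = 720.00, centroid at (40.00, 6.00).
web: A = 10 × 180 = 1800.00, centroid at (5.00, 102.00).
top flange: A = 75 × 12 = 900.00, centroid at (-27.50, 198.00).
ΣA = 3420.00 mm², ΣAx̄ = 13050.00 mm³, ΣAȳ = 366120.00 mm³.
x̄ = 13050.00/3420.00 = 3.82 mm; ȳ = 366120.00/3420.00 = 107.05 mm.

x̄ = 3.82 mm, ȳ = 107.05 mm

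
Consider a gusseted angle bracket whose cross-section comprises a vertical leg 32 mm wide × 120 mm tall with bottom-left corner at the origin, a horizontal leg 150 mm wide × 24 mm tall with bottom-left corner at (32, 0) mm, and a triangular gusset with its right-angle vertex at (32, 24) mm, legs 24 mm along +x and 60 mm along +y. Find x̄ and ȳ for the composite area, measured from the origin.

x̄ = 58.26 mm, ȳ = 37.41 mm

Part | A | x̄ᵢ | ȳᵢ | A·x̄ᵢ | A·ȳᵢ
vertical leg | 3840.00 | 16.00 | 60.00 | 61440.00 | 230400.00
horizontal leg | 3600.00 | 107.00 | 12.00 | 385200.00 | 43200.00
gusset | 720.00 | 40.00 | 44.00 | 28800.00 | 31680.00
Σ | 8160.00 |  |  | 475440.00 | 305280.00
x̄ = 475440.00 / 8160.00 = 58.26 mm
ȳ = 305280.00 / 8160.00 = 37.41 mm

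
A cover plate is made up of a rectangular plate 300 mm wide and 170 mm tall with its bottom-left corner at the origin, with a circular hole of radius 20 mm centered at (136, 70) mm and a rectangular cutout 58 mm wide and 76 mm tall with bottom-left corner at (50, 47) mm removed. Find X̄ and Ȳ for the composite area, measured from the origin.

plate: A = 300 × 170 = 51000.00, centroid at (150.00, 85.00).
hole 1: A = −π·20² = -1256.64, centroid at (136.00, 70.00).
hole 2: A = −(58 × 76) = -4408.00, centroid at (79.00, 85.00).
ΣA = 45335.36 mm², ΣAX̄ = 7130865.36 mm³, ΣAȲ = 3872355.41 mm³.
X̄ = 7130865.36/45335.36 = 157.29 mm; Ȳ = 3872355.41/45335.36 = 85.42 mm.

X̄ = 157.29 mm, Ȳ = 85.42 mm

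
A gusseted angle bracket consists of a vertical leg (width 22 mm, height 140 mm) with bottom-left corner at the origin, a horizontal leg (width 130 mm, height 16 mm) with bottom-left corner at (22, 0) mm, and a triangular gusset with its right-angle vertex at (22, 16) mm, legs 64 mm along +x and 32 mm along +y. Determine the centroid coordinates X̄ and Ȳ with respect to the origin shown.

Part | A | x̄ᵢ | ȳᵢ | A·x̄ᵢ | A·ȳᵢ
vertical leg | 3080.00 | 11.00 | 70.00 | 33880.00 | 215600.00
horizontal leg | 2080.00 | 87.00 | 8.00 | 180960.00 | 16640.00
gusset | 1024.00 | 43.33 | 26.67 | 44373.33 | 27306.67
Σ | 6184.00 |  |  | 259213.33 | 259546.67
X̄ = 259213.33 / 6184.00 = 41.92 mm
Ȳ = 259546.67 / 6184.00 = 41.97 mm

X̄ = 41.92 mm, Ȳ = 41.97 mm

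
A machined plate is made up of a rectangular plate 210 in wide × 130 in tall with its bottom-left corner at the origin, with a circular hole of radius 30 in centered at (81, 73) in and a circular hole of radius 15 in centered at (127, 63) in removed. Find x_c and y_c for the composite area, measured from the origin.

x_c = 107.20 in, y_c = 64.11 in

plate: A = 210 × 130 = 27300.00, centroid at (105.00, 65.00).
hole 1: A = −π·30² = -2827.43, centroid at (81.00, 73.00).
hole 2: A = −π·15² = -706.86, centroid at (127.00, 63.00).
ΣA = 23765.71 in²
ΣAx_c = (27300.00)(105.00) + (-2827.43)(81.00) + (-706.86)(127.00) = 2547706.89 in³
ΣAy_c = (27300.00)(65.00) + (-2827.43)(73.00) + (-706.86)(63.00) = 1523565.29 in³
x_c = 2547706.89 / 23765.71 = 107.20 in
y_c = 1523565.29 / 23765.71 = 64.11 in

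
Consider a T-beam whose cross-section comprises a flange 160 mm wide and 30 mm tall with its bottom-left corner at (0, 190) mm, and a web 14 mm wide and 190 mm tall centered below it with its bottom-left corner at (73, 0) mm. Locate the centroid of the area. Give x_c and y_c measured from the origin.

x_c = 80.00 mm, y_c = 165.78 mm

web: A = 14 × 190 = 2660.00, centroid at (80.00, 95.00).
flange: A = 160 × 30 = 4800.00, centroid at (80.00, 205.00).
ΣA = 7460.00 mm²
ΣAx_c = (2660.00)(80.00) + (4800.00)(80.00) = 596800.00 mm³
ΣAy_c = (2660.00)(95.00) + (4800.00)(205.00) = 1236700.00 mm³
x_c = 596800.00 / 7460.00 = 80.00 mm
y_c = 1236700.00 / 7460.00 = 165.78 mm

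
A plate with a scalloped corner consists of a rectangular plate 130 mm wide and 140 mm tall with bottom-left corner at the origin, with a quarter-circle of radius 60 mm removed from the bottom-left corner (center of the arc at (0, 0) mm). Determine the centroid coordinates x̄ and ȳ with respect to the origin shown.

plate: A = 130 × 140 = 18200.00, centroid at (65.00, 70.00).
removed quarter-circle: A = −¼π·60² = -2827.43, centroid at (25.46, 25.46).
ΣA = 15372.57 mm²
ΣAx̄ = (18200.00)(65.00) + (-2827.43)(25.46) = 1111000.00 mm³
ΣAȳ = (18200.00)(70.00) + (-2827.43)(25.46) = 1202000.00 mm³
x̄ = 1111000.00 / 15372.57 = 72.27 mm
ȳ = 1202000.00 / 15372.57 = 78.19 mm

x̄ = 72.27 mm, ȳ = 78.19 mm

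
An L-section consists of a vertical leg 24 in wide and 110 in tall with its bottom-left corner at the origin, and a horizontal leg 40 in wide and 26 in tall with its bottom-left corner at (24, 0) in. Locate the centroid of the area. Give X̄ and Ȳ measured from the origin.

X̄ = 21.04 in, Ȳ = 43.13 in

vertical leg: A = 24 × 110 = 2640.00, centroid at (12.00, 55.00).
horizontal leg: A = 40 × 26 = 1040.00, centroid at (44.00, 13.00).
ΣA = 3680.00 in², ΣAX̄ = 77440.00 in³, ΣAȲ = 158720.00 in³.
X̄ = 77440.00/3680.00 = 21.04 in; Ȳ = 158720.00/3680.00 = 43.13 in.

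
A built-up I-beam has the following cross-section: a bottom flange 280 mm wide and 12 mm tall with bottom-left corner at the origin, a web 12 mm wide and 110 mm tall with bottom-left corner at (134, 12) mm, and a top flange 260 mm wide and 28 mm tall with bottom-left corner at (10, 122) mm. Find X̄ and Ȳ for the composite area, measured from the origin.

X̄ = 140.00 mm, Ȳ = 91.86 mm

bottom flange: A = 280 × 12 = 3360.00, centroid at (140.00, 6.00).
web: A = 12 × 110 = 1320.00, centroid at (140.00, 67.00).
top flange: A = 260 × 28 = 7280.00, centroid at (140.00, 136.00).
ΣA = 11960.00 mm², ΣAX̄ = 1674400.00 mm³, ΣAȲ = 1098680.00 mm³.
X̄ = 1674400.00/11960.00 = 140.00 mm; Ȳ = 1098680.00/11960.00 = 91.86 mm.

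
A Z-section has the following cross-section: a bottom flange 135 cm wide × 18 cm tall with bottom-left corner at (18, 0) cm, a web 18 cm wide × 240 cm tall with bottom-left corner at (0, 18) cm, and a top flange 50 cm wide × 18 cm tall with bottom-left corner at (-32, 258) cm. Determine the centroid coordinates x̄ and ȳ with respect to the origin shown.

x̄ = 31.42 cm, ȳ = 112.20 cm

Part | A | x̄ᵢ | ȳᵢ | A·x̄ᵢ | A·ȳᵢ
bottom flange | 2430.00 | 85.50 | 9.00 | 207765.00 | 21870.00
web | 4320.00 | 9.00 | 138.00 | 38880.00 | 596160.00
top flange | 900.00 | -7.00 | 267.00 | -6300.00 | 240300.00
Σ | 7650.00 |  |  | 240345.00 | 858330.00
x̄ = 240345.00 / 7650.00 = 31.42 cm
ȳ = 858330.00 / 7650.00 = 112.20 cm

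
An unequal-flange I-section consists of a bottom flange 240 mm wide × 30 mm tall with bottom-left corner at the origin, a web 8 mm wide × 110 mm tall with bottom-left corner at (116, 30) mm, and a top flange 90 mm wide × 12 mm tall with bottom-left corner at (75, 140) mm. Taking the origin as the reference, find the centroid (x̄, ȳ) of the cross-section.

x̄ = 120.00 mm, ȳ = 37.17 mm

Part | A | x̄ᵢ | ȳᵢ | A·x̄ᵢ | A·ȳᵢ
bottom flange | 7200.00 | 120.00 | 15.00 | 864000.00 | 108000.00
web | 880.00 | 120.00 | 85.00 | 105600.00 | 74800.00
top flange | 1080.00 | 120.00 | 146.00 | 129600.00 | 157680.00
Σ | 9160.00 |  |  | 1099200.00 | 340480.00
x̄ = 1099200.00 / 9160.00 = 120.00 mm
ȳ = 340480.00 / 9160.00 = 37.17 mm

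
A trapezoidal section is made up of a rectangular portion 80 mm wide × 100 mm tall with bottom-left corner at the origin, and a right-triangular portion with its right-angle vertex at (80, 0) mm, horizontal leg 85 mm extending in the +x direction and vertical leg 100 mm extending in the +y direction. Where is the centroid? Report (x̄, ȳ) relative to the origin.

Part | A | x̄ᵢ | ȳᵢ | A·x̄ᵢ | A·ȳᵢ
rectangular portion | 8000.00 | 40.00 | 50.00 | 320000.00 | 400000.00
triangular portion | 4250.00 | 108.33 | 33.33 | 460416.67 | 141666.67
Σ | 12250.00 |  |  | 780416.67 | 541666.67
x̄ = 780416.67 / 12250.00 = 63.71 mm
ȳ = 541666.67 / 12250.00 = 44.22 mm

x̄ = 63.71 mm, ȳ = 44.22 mm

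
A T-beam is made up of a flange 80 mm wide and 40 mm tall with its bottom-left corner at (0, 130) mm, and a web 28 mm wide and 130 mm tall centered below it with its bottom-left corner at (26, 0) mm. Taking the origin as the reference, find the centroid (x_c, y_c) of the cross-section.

web: A = 28 × 130 = 3640.00, centroid at (40.00, 65.00).
flange: A = 80 × 40 = 3200.00, centroid at (40.00, 150.00).
ΣA = 6840.00 mm², ΣAx_c = 273600.00 mm³, ΣAy_c = 716600.00 mm³.
x_c = 273600.00/6840.00 = 40.00 mm; y_c = 716600.00/6840.00 = 104.77 mm.

x_c = 40.00 mm, y_c = 104.77 mm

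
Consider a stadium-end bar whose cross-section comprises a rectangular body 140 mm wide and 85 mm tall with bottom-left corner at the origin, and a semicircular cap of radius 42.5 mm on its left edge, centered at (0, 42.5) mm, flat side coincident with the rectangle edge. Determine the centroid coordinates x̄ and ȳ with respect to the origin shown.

Part | A | x̄ᵢ | ȳᵢ | A·x̄ᵢ | A·ȳᵢ
rectangular body | 11900.00 | 70.00 | 42.50 | 833000.00 | 505750.00
semicircular end | 2837.25 | -18.04 | 42.50 | -51177.08 | 120583.16
Σ | 14737.25 |  |  | 781822.92 | 626333.16
x̄ = 781822.92 / 14737.25 = 53.05 mm
ȳ = 626333.16 / 14737.25 = 42.50 mm

x̄ = 53.05 mm, ȳ = 42.50 mm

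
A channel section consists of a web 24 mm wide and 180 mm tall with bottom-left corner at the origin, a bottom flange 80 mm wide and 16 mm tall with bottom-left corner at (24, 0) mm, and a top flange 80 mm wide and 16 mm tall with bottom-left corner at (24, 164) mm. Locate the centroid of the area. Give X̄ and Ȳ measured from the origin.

X̄ = 31.35 mm, Ȳ = 90.00 mm

web: A = 24 × 180 = 4320.00, centroid at (12.00, 90.00).
bottom flange: A = 80 × 16 = 1280.00, centroid at (64.00, 8.00).
top flange: A = 80 × 16 = 1280.00, centroid at (64.00, 172.00).
ΣA = 6880.00 mm²
ΣAX̄ = (4320.00)(12.00) + (1280.00)(64.00) + (1280.00)(64.00) = 215680.00 mm³
ΣAȲ = (4320.00)(90.00) + (1280.00)(8.00) + (1280.00)(172.00) = 619200.00 mm³
X̄ = 215680.00 / 6880.00 = 31.35 mm
Ȳ = 619200.00 / 6880.00 = 90.00 mm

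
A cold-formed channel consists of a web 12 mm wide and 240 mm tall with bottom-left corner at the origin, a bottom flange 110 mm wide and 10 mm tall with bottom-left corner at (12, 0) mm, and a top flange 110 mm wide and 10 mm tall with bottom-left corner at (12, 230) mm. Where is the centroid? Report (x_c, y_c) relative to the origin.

x_c = 32.42 mm, y_c = 120.00 mm

web: A = 12 × 240 = 2880.00, centroid at (6.00, 120.00).
bottom flange: A = 110 × 10 = 1100.00, centroid at (67.00, 5.00).
top flange: A = 110 × 10 = 1100.00, centroid at (67.00, 235.00).
ΣA = 5080.00 mm², ΣAx_c = 164680.00 mm³, ΣAy_c = 609600.00 mm³.
x_c = 164680.00/5080.00 = 32.42 mm; y_c = 609600.00/5080.00 = 120.00 mm.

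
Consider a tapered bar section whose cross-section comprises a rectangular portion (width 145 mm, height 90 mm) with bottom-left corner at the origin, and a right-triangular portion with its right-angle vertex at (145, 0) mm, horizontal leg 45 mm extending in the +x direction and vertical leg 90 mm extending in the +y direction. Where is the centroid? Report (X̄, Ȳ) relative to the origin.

rectangular portion: A = 145 × 90 = 13050.00, centroid at (72.50, 45.00).
triangular portion: A = ½·45·90 = 2025.00, centroid at (160.00, 30.00).
ΣA = 15075.00 mm²
ΣAX̄ = (13050.00)(72.50) + (2025.00)(160.00) = 1270125.00 mm³
ΣAȲ = (13050.00)(45.00) + (2025.00)(30.00) = 648000.00 mm³
X̄ = 1270125.00 / 15075.00 = 84.25 mm
Ȳ = 648000.00 / 15075.00 = 42.99 mm

X̄ = 84.25 mm, Ȳ = 42.99 mm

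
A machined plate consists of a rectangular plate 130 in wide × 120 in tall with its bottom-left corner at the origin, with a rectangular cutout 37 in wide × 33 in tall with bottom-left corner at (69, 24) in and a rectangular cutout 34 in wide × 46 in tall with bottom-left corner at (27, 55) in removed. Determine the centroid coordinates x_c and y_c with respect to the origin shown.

x_c = 65.42 in, y_c = 59.66 in

plate: A = 130 × 120 = 15600.00, centroid at (65.00, 60.00).
hole 1: A = −(37 × 33) = -1221.00, centroid at (87.50, 40.50).
hole 2: A = −(34 × 46) = -1564.00, centroid at (44.00, 78.00).
ΣA = 12815.00 in², ΣAx_c = 838346.50 in³, ΣAy_c = 764557.50 in³.
x_c = 838346.50/12815.00 = 65.42 in; y_c = 764557.50/12815.00 = 59.66 in.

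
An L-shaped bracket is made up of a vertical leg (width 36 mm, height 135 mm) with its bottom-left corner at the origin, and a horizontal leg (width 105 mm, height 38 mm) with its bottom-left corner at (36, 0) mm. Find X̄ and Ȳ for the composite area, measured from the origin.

vertical leg: A = 36 × 135 = 4860.00, centroid at (18.00, 67.50).
horizontal leg: A = 105 × 38 = 3990.00, centroid at (88.50, 19.00).
ΣA = 8850.00 mm², ΣAX̄ = 440595.00 mm³, ΣAȲ = 403860.00 mm³.
X̄ = 440595.00/8850.00 = 49.78 mm; Ȳ = 403860.00/8850.00 = 45.63 mm.

X̄ = 49.78 mm, Ȳ = 45.63 mm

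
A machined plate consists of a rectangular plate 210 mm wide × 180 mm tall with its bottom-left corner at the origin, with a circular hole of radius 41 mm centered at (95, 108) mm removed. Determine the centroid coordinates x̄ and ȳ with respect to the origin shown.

x̄ = 106.62 mm, ȳ = 87.08 mm

Part | A | x̄ᵢ | ȳᵢ | A·x̄ᵢ | A·ȳᵢ
plate | 37800.00 | 105.00 | 90.00 | 3969000.00 | 3402000.00
hole | -5281.02 | 95.00 | 108.00 | -501696.64 | -570349.86
Σ | 32518.98 |  |  | 3467303.36 | 2831650.14
x̄ = 3467303.36 / 32518.98 = 106.62 mm
ȳ = 2831650.14 / 32518.98 = 87.08 mm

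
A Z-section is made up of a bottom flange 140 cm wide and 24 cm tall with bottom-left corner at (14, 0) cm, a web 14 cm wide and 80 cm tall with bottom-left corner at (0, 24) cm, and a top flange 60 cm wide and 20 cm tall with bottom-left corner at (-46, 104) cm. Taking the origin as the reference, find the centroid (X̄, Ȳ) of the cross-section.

X̄ = 47.69 cm, Ȳ = 43.80 cm

bottom flange: A = 140 × 24 = 3360.00, centroid at (84.00, 12.00).
web: A = 14 × 80 = 1120.00, centroid at (7.00, 64.00).
top flange: A = 60 × 20 = 1200.00, centroid at (-16.00, 114.00).
ΣA = 5680.00 cm², ΣAX̄ = 270880.00 cm³, ΣAȲ = 248800.00 cm³.
X̄ = 270880.00/5680.00 = 47.69 cm; Ȳ = 248800.00/5680.00 = 43.80 cm.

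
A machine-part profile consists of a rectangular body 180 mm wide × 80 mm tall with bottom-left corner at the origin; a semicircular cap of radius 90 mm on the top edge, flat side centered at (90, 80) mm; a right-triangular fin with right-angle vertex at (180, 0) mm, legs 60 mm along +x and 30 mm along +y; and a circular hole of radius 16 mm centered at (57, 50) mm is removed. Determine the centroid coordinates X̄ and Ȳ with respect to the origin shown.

rectangular body: A = 180 × 80 = 14400.00, centroid at (90.00, 40.00).
semicircular top: A = ½π·90² = 12723.45, centroid at (90.00, 118.20).
triangular fin: A = ½·60·30 = 900.00, centroid at (200.00, 10.00).
hole: A = −π·16² = -804.25, centroid at (57.00, 50.00).
ΣA = 27219.20 mm²
ΣAX̄ = (14400.00)(90.00) + (12723.45)(90.00) + (900.00)(200.00) + (-804.25)(57.00) = 2575268.40 mm³
ΣAȲ = (14400.00)(40.00) + (12723.45)(118.20) + (900.00)(10.00) + (-804.25)(50.00) = 2048663.63 mm³
X̄ = 2575268.40 / 27219.20 = 94.61 mm
Ȳ = 2048663.63 / 27219.20 = 75.27 mm

X̄ = 94.61 mm, Ȳ = 75.27 mm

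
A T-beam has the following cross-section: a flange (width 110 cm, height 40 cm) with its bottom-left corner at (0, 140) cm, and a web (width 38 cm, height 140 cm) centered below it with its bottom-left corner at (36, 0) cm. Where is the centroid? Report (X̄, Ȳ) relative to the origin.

web: A = 38 × 140 = 5320.00, centroid at (55.00, 70.00).
flange: A = 110 × 40 = 4400.00, centroid at (55.00, 160.00).
ΣA = 9720.00 cm², ΣAX̄ = 534600.00 cm³, ΣAȲ = 1076400.00 cm³.
X̄ = 534600.00/9720.00 = 55.00 cm; Ȳ = 1076400.00/9720.00 = 110.74 cm.

X̄ = 55.00 cm, Ȳ = 110.74 cm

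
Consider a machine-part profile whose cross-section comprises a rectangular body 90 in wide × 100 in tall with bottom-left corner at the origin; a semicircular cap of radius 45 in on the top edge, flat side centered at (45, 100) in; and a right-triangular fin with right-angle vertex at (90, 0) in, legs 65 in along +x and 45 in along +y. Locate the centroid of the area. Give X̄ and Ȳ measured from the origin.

X̄ = 52.15 in, Ȳ = 62.36 in

Part | A | x̄ᵢ | ȳᵢ | A·x̄ᵢ | A·ȳᵢ
rectangular body | 9000.00 | 45.00 | 50.00 | 405000.00 | 450000.00
semicircular top | 3180.86 | 45.00 | 119.10 | 143138.82 | 378836.26
triangular fin | 1462.50 | 111.67 | 15.00 | 163312.50 | 21937.50
Σ | 13643.36 |  |  | 711451.32 | 850773.76
X̄ = 711451.32 / 13643.36 = 52.15 in
Ȳ = 850773.76 / 13643.36 = 62.36 in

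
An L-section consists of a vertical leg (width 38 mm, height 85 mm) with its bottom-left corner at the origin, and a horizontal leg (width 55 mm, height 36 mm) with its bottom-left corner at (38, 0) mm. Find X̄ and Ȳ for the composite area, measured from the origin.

vertical leg: A = 38 × 85 = 3230.00, centroid at (19.00, 42.50).
horizontal leg: A = 55 × 36 = 1980.00, centroid at (65.50, 18.00).
ΣA = 5210.00 mm²
ΣAX̄ = (3230.00)(19.00) + (1980.00)(65.50) = 191060.00 mm³
ΣAȲ = (3230.00)(42.50) + (1980.00)(18.00) = 172915.00 mm³
X̄ = 191060.00 / 5210.00 = 36.67 mm
Ȳ = 172915.00 / 5210.00 = 33.19 mm

X̄ = 36.67 mm, Ȳ = 33.19 mm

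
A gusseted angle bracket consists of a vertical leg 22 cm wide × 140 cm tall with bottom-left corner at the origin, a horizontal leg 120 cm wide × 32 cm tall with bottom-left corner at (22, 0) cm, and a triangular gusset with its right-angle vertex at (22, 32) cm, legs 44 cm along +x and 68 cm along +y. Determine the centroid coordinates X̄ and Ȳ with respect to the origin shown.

X̄ = 47.96 cm, Ȳ = 42.64 cm

vertical leg: A = 22 × 140 = 3080.00, centroid at (11.00, 70.00).
horizontal leg: A = 120 × 32 = 3840.00, centroid at (82.00, 16.00).
gusset: A = ½·44·68 = 1496.00, centroid at (36.67, 54.67).
ΣA = 8416.00 cm²
ΣAX̄ = (3080.00)(11.00) + (3840.00)(82.00) + (1496.00)(36.67) = 403613.33 cm³
ΣAȲ = (3080.00)(70.00) + (3840.00)(16.00) + (1496.00)(54.67) = 358821.33 cm³
X̄ = 403613.33 / 8416.00 = 47.96 cm
Ȳ = 358821.33 / 8416.00 = 42.64 cm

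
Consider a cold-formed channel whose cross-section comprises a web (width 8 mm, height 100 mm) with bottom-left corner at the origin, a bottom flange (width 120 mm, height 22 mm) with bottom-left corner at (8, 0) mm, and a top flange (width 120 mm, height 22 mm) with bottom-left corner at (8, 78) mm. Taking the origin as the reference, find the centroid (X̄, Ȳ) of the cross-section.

Part | A | x̄ᵢ | ȳᵢ | A·x̄ᵢ | A·ȳᵢ
web | 800.00 | 4.00 | 50.00 | 3200.00 | 40000.00
bottom flange | 2640.00 | 68.00 | 11.00 | 179520.00 | 29040.00
top flange | 2640.00 | 68.00 | 89.00 | 179520.00 | 234960.00
Σ | 6080.00 |  |  | 362240.00 | 304000.00
X̄ = 362240.00 / 6080.00 = 59.58 mm
Ȳ = 304000.00 / 6080.00 = 50.00 mm

X̄ = 59.58 mm, Ȳ = 50.00 mm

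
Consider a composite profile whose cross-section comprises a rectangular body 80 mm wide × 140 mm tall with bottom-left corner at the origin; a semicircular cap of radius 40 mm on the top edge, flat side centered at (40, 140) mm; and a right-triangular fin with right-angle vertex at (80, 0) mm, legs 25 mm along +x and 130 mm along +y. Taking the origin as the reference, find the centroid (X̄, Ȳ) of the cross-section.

rectangular body: A = 80 × 140 = 11200.00, centroid at (40.00, 70.00).
semicircular top: A = ½π·40² = 2513.27, centroid at (40.00, 156.98).
triangular fin: A = ½·25·130 = 1625.00, centroid at (88.33, 43.33).
ΣA = 15338.27 mm², ΣAX̄ = 692072.63 mm³, ΣAȲ = 1248941.71 mm³.
X̄ = 692072.63/15338.27 = 45.12 mm; Ȳ = 1248941.71/15338.27 = 81.43 mm.

X̄ = 45.12 mm, Ȳ = 81.43 mm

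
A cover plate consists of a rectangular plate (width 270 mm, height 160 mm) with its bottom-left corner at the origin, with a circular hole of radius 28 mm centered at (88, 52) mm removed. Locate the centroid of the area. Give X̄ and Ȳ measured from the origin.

X̄ = 137.84 mm, Ȳ = 81.69 mm

Part | A | x̄ᵢ | ȳᵢ | A·x̄ᵢ | A·ȳᵢ
plate | 43200.00 | 135.00 | 80.00 | 5832000.00 | 3456000.00
hole | -2463.01 | 88.00 | 52.00 | -216744.76 | -128076.45
Σ | 40736.99 |  |  | 5615255.24 | 3327923.55
X̄ = 5615255.24 / 40736.99 = 137.84 mm
Ȳ = 3327923.55 / 40736.99 = 81.69 mm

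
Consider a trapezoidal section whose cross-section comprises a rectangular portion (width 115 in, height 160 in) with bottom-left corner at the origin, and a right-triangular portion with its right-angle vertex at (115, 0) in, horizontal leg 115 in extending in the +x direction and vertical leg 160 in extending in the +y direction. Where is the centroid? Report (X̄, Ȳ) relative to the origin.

X̄ = 89.44 in, Ȳ = 71.11 in

rectangular portion: A = 115 × 160 = 18400.00, centroid at (57.50, 80.00).
triangular portion: A = ½·115·160 = 9200.00, centroid at (153.33, 53.33).
ΣA = 27600.00 in²
ΣAX̄ = (18400.00)(57.50) + (9200.00)(153.33) = 2468666.67 in³
ΣAȲ = (18400.00)(80.00) + (9200.00)(53.33) = 1962666.67 in³
X̄ = 2468666.67 / 27600.00 = 89.44 in
Ȳ = 1962666.67 / 27600.00 = 71.11 in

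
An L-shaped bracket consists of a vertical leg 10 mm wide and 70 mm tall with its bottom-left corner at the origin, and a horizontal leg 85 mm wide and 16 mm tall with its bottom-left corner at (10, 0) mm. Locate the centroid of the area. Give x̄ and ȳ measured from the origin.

Part | A | x̄ᵢ | ȳᵢ | A·x̄ᵢ | A·ȳᵢ
vertical leg | 700.00 | 5.00 | 35.00 | 3500.00 | 24500.00
horizontal leg | 1360.00 | 52.50 | 8.00 | 71400.00 | 10880.00
Σ | 2060.00 |  |  | 74900.00 | 35380.00
x̄ = 74900.00 / 2060.00 = 36.36 mm
ȳ = 35380.00 / 2060.00 = 17.17 mm

x̄ = 36.36 mm, ȳ = 17.17 mm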